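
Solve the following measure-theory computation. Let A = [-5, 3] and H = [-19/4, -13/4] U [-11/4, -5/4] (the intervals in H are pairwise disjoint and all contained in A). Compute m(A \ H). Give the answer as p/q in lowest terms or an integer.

The ambient interval has length m(A) = 3 - (-5) = 8.
Since the holes are disjoint and sit inside A, by finite additivity
  m(H) = sum_i (b_i - a_i), and m(A \ H) = m(A) - m(H).
Computing the hole measures:
  m(H_1) = -13/4 - (-19/4) = 3/2.
  m(H_2) = -5/4 - (-11/4) = 3/2.
Summed: m(H) = 3/2 + 3/2 = 3.
So m(A \ H) = 8 - 3 = 5.

5


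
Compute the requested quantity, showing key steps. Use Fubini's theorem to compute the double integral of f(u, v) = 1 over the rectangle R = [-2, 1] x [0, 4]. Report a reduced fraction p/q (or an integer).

f(u, v) is a tensor product of a function of u and a function of v, and both factors are bounded continuous (hence Lebesgue integrable) on the rectangle, so Fubini's theorem applies:
  integral_R f d(m x m) = (integral_a1^b1 1 du) * (integral_a2^b2 1 dv).
Inner integral in u: integral_{-2}^{1} 1 du = (1^1 - (-2)^1)/1
  = 3.
Inner integral in v: integral_{0}^{4} 1 dv = (4^1 - 0^1)/1
  = 4.
Product: (3) * (4) = 12.

12


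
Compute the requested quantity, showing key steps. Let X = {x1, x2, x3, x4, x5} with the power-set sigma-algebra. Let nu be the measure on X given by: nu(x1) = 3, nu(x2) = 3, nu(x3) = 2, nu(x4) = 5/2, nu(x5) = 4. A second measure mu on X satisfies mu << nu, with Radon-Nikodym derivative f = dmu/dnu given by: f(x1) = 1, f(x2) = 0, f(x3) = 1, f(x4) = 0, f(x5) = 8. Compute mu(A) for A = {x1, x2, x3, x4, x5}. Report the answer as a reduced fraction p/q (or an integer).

By the defining property of the Radon-Nikodym derivative, for every measurable set A,
  mu(A) = integral_A f dnu.
Since nu is a discrete measure concentrated on the atoms of X, the integral over A reduces to the sum
  mu(A) = sum_{x in A} f(x) * nu({x}).
Computing each term:
  x1: f(x1) * nu(x1) = 1 * 3 = 3.
  x2: f(x2) * nu(x2) = 0 * 3 = 0.
  x3: f(x3) * nu(x3) = 1 * 2 = 2.
  x4: f(x4) * nu(x4) = 0 * 5/2 = 0.
  x5: f(x5) * nu(x5) = 8 * 4 = 32.
Summing: mu(A) = 3 + 0 + 2 + 0 + 32 = 37.

37


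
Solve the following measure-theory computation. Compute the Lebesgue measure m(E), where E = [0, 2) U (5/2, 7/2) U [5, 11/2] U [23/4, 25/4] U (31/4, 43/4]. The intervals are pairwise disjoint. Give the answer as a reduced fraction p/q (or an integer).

For pairwise disjoint intervals, m(union_i I_i) = sum_i m(I_i),
and m is invariant under swapping open/closed endpoints (single points have measure 0).
So m(E) = sum_i (b_i - a_i).
  I_1 has length 2 - 0 = 2.
  I_2 has length 7/2 - 5/2 = 1.
  I_3 has length 11/2 - 5 = 1/2.
  I_4 has length 25/4 - 23/4 = 1/2.
  I_5 has length 43/4 - 31/4 = 3.
Summing:
  m(E) = 2 + 1 + 1/2 + 1/2 + 3 = 7.

7


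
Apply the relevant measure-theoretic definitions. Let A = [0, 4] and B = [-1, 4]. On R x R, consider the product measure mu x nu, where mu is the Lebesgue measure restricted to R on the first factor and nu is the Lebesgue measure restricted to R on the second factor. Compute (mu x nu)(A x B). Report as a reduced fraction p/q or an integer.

For a measurable rectangle A x B, the product measure satisfies
  (mu x nu)(A x B) = mu(A) * nu(B).
  mu(A) = 4.
  nu(B) = 5.
  (mu x nu)(A x B) = 4 * 5 = 20.

20


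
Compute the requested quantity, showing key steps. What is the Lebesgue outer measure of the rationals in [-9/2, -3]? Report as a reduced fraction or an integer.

The set Q cap [-9/2, -3] is countable (a subset of the countable set Q). Lebesgue outer measure of any countable set is 0: each singleton {q} has m*({q}) = 0, and by countable subadditivity m*(union_k {q_k}) <= sum_k m*({q_k}) = sum_k 0 = 0. The reverse inequality m*(E) >= 0 is automatic. So m*(Q cap [-9/2, -3]) = 0.

0


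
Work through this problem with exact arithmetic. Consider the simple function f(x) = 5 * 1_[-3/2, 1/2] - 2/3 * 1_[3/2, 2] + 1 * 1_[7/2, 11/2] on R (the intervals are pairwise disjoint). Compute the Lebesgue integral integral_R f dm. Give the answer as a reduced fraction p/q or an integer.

For a simple function f = sum_i c_i * 1_{A_i} with disjoint A_i,
  integral f dm = sum_i c_i * m(A_i).
Lengths of the A_i:
  m(A_1) = 1/2 - (-3/2) = 2.
  m(A_2) = 2 - 3/2 = 1/2.
  m(A_3) = 11/2 - 7/2 = 2.
Contributions c_i * m(A_i):
  (5) * (2) = 10.
  (-2/3) * (1/2) = -1/3.
  (1) * (2) = 2.
Total: 10 - 1/3 + 2 = 35/3.

35/3


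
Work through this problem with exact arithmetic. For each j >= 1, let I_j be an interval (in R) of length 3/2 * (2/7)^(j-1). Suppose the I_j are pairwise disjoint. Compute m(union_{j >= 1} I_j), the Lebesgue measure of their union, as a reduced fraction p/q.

By countable additivity of the Lebesgue measure on pairwise disjoint measurable sets,
  m(union_{j >= 1} I_j) = sum_{j >= 1} m(I_j) = sum_{j >= 1} a * r^(j-1),
  with a = 3/2 and r = 2/7.
Since 0 < r = 2/7 < 1, the geometric series converges:
  sum_{j >= 1} a * r^(j-1) = a / (1 - r).
  = 3/2 / (1 - 2/7)
  = 3/2 / (5/7)
  = 21/10.

21/10


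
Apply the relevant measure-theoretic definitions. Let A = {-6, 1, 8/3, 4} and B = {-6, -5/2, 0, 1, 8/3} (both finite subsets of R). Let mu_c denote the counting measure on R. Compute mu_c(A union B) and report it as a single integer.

Counting measure on a finite set equals cardinality. By inclusion-exclusion, |A union B| = |A| + |B| - |A cap B|.
|A| = 4, |B| = 5, |A cap B| = 3.
So mu_c(A union B) = 4 + 5 - 3 = 6.

6


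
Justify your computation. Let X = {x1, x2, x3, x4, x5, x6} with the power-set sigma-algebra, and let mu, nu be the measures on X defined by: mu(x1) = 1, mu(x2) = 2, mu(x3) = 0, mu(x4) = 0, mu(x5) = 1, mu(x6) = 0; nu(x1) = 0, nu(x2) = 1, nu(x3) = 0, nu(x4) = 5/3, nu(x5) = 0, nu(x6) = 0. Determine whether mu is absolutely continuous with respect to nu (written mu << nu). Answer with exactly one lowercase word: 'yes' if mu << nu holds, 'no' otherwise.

mu << nu means: every nu-null measurable set is also mu-null; equivalently, for every atom x, if nu({x}) = 0 then mu({x}) = 0.
Checking each atom:
  x1: nu = 0, mu = 1 > 0 -> violates mu << nu.
  x2: nu = 1 > 0 -> no constraint.
  x3: nu = 0, mu = 0 -> consistent with mu << nu.
  x4: nu = 5/3 > 0 -> no constraint.
  x5: nu = 0, mu = 1 > 0 -> violates mu << nu.
  x6: nu = 0, mu = 0 -> consistent with mu << nu.
The atom(s) x1, x5 violate the condition (nu = 0 but mu > 0). Therefore mu is NOT absolutely continuous w.r.t. nu.

no


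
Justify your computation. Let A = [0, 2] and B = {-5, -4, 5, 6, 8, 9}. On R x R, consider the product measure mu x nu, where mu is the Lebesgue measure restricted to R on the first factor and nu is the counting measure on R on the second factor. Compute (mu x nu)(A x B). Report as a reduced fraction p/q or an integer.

For a measurable rectangle A x B, the product measure satisfies
  (mu x nu)(A x B) = mu(A) * nu(B).
  mu(A) = 2.
  nu(B) = 6.
  (mu x nu)(A x B) = 2 * 6 = 12.

12


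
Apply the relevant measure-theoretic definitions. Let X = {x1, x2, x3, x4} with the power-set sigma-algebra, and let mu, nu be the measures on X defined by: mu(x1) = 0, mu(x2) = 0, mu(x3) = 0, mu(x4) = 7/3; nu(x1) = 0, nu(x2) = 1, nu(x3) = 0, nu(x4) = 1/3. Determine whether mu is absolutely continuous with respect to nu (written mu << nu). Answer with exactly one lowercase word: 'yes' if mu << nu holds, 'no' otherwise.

mu << nu means: every nu-null measurable set is also mu-null; equivalently, for every atom x, if nu({x}) = 0 then mu({x}) = 0.
Checking each atom:
  x1: nu = 0, mu = 0 -> consistent with mu << nu.
  x2: nu = 1 > 0 -> no constraint.
  x3: nu = 0, mu = 0 -> consistent with mu << nu.
  x4: nu = 1/3 > 0 -> no constraint.
No atom violates the condition. Therefore mu << nu.

yes


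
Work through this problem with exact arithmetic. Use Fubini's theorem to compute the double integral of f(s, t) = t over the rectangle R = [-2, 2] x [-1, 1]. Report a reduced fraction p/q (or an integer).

f(s, t) is a tensor product of a function of s and a function of t, and both factors are bounded continuous (hence Lebesgue integrable) on the rectangle, so Fubini's theorem applies:
  integral_R f d(m x m) = (integral_a1^b1 1 ds) * (integral_a2^b2 t dt).
Inner integral in s: integral_{-2}^{2} 1 ds = (2^1 - (-2)^1)/1
  = 4.
Inner integral in t: integral_{-1}^{1} t dt = (1^2 - (-1)^2)/2
  = 0.
Product: (4) * (0) = 0.

0


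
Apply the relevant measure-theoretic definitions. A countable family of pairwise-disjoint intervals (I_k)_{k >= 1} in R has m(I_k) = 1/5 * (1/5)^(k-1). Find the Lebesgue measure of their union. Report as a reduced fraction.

By countable additivity of the Lebesgue measure on pairwise disjoint measurable sets,
  m(union_{k >= 1} I_k) = sum_{k >= 1} m(I_k) = sum_{k >= 1} a * r^(k-1),
  with a = 1/5 and r = 1/5.
Since 0 < r = 1/5 < 1, the geometric series converges:
  sum_{k >= 1} a * r^(k-1) = a / (1 - r).
  = 1/5 / (1 - 1/5)
  = 1/5 / (4/5)
  = 1/4.

1/4


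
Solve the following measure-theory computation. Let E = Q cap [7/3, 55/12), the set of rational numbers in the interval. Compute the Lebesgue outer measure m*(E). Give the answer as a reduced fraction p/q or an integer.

The set Q cap [7/3, 55/12) is countable (a subset of the countable set Q). Lebesgue outer measure of any countable set is 0: each singleton {q} has m*({q}) = 0, and by countable subadditivity m*(union_k {q_k}) <= sum_k m*({q_k}) = sum_k 0 = 0. The reverse inequality m*(E) >= 0 is automatic. So m*(Q cap [7/3, 55/12)) = 0.

0


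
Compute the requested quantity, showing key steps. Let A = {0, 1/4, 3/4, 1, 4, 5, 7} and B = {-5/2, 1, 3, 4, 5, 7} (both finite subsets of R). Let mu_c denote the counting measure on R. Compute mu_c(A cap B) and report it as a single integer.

Counting measure on a finite set equals cardinality. mu_c(A cap B) = |A cap B| (elements appearing in both).
Enumerating the elements of A that also lie in B gives 4 element(s).
So mu_c(A cap B) = 4.

4


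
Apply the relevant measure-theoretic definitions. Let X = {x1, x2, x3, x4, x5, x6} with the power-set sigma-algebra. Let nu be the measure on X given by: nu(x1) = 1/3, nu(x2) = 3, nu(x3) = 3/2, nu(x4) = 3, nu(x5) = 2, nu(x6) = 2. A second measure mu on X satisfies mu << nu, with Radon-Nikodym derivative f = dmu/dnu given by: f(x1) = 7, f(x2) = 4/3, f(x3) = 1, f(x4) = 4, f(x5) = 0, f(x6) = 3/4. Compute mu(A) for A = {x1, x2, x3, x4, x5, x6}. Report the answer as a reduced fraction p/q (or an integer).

By the defining property of the Radon-Nikodym derivative, for every measurable set A,
  mu(A) = integral_A f dnu.
Since nu is a discrete measure concentrated on the atoms of X, the integral over A reduces to the sum
  mu(A) = sum_{x in A} f(x) * nu({x}).
Computing each term:
  x1: f(x1) * nu(x1) = 7 * 1/3 = 7/3.
  x2: f(x2) * nu(x2) = 4/3 * 3 = 4.
  x3: f(x3) * nu(x3) = 1 * 3/2 = 3/2.
  x4: f(x4) * nu(x4) = 4 * 3 = 12.
  x5: f(x5) * nu(x5) = 0 * 2 = 0.
  x6: f(x6) * nu(x6) = 3/4 * 2 = 3/2.
Summing: mu(A) = 7/3 + 4 + 3/2 + 12 + 0 + 3/2 = 64/3.

64/3


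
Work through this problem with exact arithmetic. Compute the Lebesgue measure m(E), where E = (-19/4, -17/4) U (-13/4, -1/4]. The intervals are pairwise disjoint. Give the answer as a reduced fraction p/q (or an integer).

For pairwise disjoint intervals, m(union_i I_i) = sum_i m(I_i),
and m is invariant under swapping open/closed endpoints (single points have measure 0).
So m(E) = sum_i (b_i - a_i).
  I_1 has length -17/4 - (-19/4) = 1/2.
  I_2 has length -1/4 - (-13/4) = 3.
Summing:
  m(E) = 1/2 + 3 = 7/2.

7/2


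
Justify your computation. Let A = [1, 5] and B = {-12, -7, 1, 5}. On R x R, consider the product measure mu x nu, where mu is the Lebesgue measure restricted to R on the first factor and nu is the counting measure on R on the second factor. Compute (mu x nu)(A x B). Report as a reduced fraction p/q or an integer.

For a measurable rectangle A x B, the product measure satisfies
  (mu x nu)(A x B) = mu(A) * nu(B).
  mu(A) = 4.
  nu(B) = 4.
  (mu x nu)(A x B) = 4 * 4 = 16.

16


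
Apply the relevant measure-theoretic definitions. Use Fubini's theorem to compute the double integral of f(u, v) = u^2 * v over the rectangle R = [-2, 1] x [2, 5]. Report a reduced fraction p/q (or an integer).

f(u, v) is a tensor product of a function of u and a function of v, and both factors are bounded continuous (hence Lebesgue integrable) on the rectangle, so Fubini's theorem applies:
  integral_R f d(m x m) = (integral_a1^b1 u^2 du) * (integral_a2^b2 v dv).
Inner integral in u: integral_{-2}^{1} u^2 du = (1^3 - (-2)^3)/3
  = 3.
Inner integral in v: integral_{2}^{5} v dv = (5^2 - 2^2)/2
  = 21/2.
Product: (3) * (21/2) = 63/2.

63/2


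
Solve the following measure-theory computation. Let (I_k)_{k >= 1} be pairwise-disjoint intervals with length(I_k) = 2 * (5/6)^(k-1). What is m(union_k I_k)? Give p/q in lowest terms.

By countable additivity of the Lebesgue measure on pairwise disjoint measurable sets,
  m(union_{k >= 1} I_k) = sum_{k >= 1} m(I_k) = sum_{k >= 1} a * r^(k-1),
  with a = 2 and r = 5/6.
Since 0 < r = 5/6 < 1, the geometric series converges:
  sum_{k >= 1} a * r^(k-1) = a / (1 - r).
  = 2 / (1 - 5/6)
  = 2 / (1/6)
  = 12.

12


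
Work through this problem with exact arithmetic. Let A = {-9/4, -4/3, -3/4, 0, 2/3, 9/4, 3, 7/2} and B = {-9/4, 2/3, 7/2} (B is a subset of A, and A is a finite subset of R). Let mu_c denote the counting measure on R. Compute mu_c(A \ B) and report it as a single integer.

Counting measure assigns mu_c(E) = |E| (number of elements) when E is finite. For B subset A, A \ B is the set of elements of A not in B, so |A \ B| = |A| - |B|.
|A| = 8, |B| = 3, so mu_c(A \ B) = 8 - 3 = 5.

5


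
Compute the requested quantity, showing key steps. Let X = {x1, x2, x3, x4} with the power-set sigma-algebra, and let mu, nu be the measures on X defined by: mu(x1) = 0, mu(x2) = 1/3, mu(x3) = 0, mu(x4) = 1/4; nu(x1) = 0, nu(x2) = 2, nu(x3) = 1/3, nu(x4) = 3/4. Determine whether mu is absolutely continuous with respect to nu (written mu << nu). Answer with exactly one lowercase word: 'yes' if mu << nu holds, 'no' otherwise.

mu << nu means: every nu-null measurable set is also mu-null; equivalently, for every atom x, if nu({x}) = 0 then mu({x}) = 0.
Checking each atom:
  x1: nu = 0, mu = 0 -> consistent with mu << nu.
  x2: nu = 2 > 0 -> no constraint.
  x3: nu = 1/3 > 0 -> no constraint.
  x4: nu = 3/4 > 0 -> no constraint.
No atom violates the condition. Therefore mu << nu.

yes


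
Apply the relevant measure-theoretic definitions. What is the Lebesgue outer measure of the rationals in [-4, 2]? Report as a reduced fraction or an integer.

E = Q cap [-4, 2] is a subset of Q, which is countable. Enumerate Q = {q_1, q_2, ...}; for any eps > 0, cover q_k by the open interval (q_k - eps/2^(k+1), q_k + eps/2^(k+1)), of length eps/2^k. The total cover length is sum_{k>=1} eps/2^k = eps. Hence m*(E) <= m*(Q) <= eps for every eps > 0, and since outer measure is non-negative, m*(E) = 0.

0


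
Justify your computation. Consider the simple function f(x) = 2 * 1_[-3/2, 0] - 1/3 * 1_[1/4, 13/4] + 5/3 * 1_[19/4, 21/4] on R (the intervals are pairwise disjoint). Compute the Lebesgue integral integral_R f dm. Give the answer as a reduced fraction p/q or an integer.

For a simple function f = sum_i c_i * 1_{A_i} with disjoint A_i,
  integral f dm = sum_i c_i * m(A_i).
Lengths of the A_i:
  m(A_1) = 0 - (-3/2) = 3/2.
  m(A_2) = 13/4 - 1/4 = 3.
  m(A_3) = 21/4 - 19/4 = 1/2.
Contributions c_i * m(A_i):
  (2) * (3/2) = 3.
  (-1/3) * (3) = -1.
  (5/3) * (1/2) = 5/6.
Total: 3 - 1 + 5/6 = 17/6.

17/6


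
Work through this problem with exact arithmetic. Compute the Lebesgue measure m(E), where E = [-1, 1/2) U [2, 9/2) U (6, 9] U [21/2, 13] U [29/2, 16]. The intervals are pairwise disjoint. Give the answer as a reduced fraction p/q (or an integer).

For pairwise disjoint intervals, m(union_i I_i) = sum_i m(I_i),
and m is invariant under swapping open/closed endpoints (single points have measure 0).
So m(E) = sum_i (b_i - a_i).
  I_1 has length 1/2 - (-1) = 3/2.
  I_2 has length 9/2 - 2 = 5/2.
  I_3 has length 9 - 6 = 3.
  I_4 has length 13 - 21/2 = 5/2.
  I_5 has length 16 - 29/2 = 3/2.
Summing:
  m(E) = 3/2 + 5/2 + 3 + 5/2 + 3/2 = 11.

11


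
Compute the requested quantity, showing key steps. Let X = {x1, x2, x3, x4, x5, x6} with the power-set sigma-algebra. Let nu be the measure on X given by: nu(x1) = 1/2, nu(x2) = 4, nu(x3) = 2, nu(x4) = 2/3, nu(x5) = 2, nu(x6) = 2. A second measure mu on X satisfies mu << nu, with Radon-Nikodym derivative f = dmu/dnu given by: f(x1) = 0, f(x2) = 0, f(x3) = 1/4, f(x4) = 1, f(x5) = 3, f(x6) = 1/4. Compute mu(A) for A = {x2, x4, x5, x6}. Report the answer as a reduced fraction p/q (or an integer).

By the defining property of the Radon-Nikodym derivative, for every measurable set A,
  mu(A) = integral_A f dnu.
Since nu is a discrete measure concentrated on the atoms of X, the integral over A reduces to the sum
  mu(A) = sum_{x in A} f(x) * nu({x}).
Computing each term:
  x2: f(x2) * nu(x2) = 0 * 4 = 0.
  x4: f(x4) * nu(x4) = 1 * 2/3 = 2/3.
  x5: f(x5) * nu(x5) = 3 * 2 = 6.
  x6: f(x6) * nu(x6) = 1/4 * 2 = 1/2.
Summing: mu(A) = 0 + 2/3 + 6 + 1/2 = 43/6.

43/6


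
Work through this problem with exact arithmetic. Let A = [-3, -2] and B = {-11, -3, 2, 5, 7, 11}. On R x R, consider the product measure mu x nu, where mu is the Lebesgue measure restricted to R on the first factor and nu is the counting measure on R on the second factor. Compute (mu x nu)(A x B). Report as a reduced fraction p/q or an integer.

For a measurable rectangle A x B, the product measure satisfies
  (mu x nu)(A x B) = mu(A) * nu(B).
  mu(A) = 1.
  nu(B) = 6.
  (mu x nu)(A x B) = 1 * 6 = 6.

6


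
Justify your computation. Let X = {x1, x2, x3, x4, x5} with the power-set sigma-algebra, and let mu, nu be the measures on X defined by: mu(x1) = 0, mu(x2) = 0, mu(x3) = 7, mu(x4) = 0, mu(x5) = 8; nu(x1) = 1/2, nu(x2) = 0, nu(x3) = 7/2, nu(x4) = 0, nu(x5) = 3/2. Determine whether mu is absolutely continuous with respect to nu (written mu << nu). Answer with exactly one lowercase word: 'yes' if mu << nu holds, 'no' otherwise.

mu << nu means: every nu-null measurable set is also mu-null; equivalently, for every atom x, if nu({x}) = 0 then mu({x}) = 0.
Checking each atom:
  x1: nu = 1/2 > 0 -> no constraint.
  x2: nu = 0, mu = 0 -> consistent with mu << nu.
  x3: nu = 7/2 > 0 -> no constraint.
  x4: nu = 0, mu = 0 -> consistent with mu << nu.
  x5: nu = 3/2 > 0 -> no constraint.
No atom violates the condition. Therefore mu << nu.

yes


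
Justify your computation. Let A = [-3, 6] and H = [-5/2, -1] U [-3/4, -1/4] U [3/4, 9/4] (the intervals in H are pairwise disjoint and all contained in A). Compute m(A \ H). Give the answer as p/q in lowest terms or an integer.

The ambient interval has length m(A) = 6 - (-3) = 9.
Since the holes are disjoint and sit inside A, by finite additivity
  m(H) = sum_i (b_i - a_i), and m(A \ H) = m(A) - m(H).
Computing the hole measures:
  m(H_1) = -1 - (-5/2) = 3/2.
  m(H_2) = -1/4 - (-3/4) = 1/2.
  m(H_3) = 9/4 - 3/4 = 3/2.
Summed: m(H) = 3/2 + 1/2 + 3/2 = 7/2.
So m(A \ H) = 9 - 7/2 = 11/2.

11/2


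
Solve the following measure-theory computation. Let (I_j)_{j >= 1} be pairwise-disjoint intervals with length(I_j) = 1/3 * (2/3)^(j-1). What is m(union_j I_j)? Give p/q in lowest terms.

By countable additivity of the Lebesgue measure on pairwise disjoint measurable sets,
  m(union_{j >= 1} I_j) = sum_{j >= 1} m(I_j) = sum_{j >= 1} a * r^(j-1),
  with a = 1/3 and r = 2/3.
Since 0 < r = 2/3 < 1, the geometric series converges:
  sum_{j >= 1} a * r^(j-1) = a / (1 - r).
  = 1/3 / (1 - 2/3)
  = 1/3 / (1/3)
  = 1.

1


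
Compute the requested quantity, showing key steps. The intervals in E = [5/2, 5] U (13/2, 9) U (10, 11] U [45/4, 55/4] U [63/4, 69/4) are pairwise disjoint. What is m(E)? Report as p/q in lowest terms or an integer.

For pairwise disjoint intervals, m(union_i I_i) = sum_i m(I_i),
and m is invariant under swapping open/closed endpoints (single points have measure 0).
So m(E) = sum_i (b_i - a_i).
  I_1 has length 5 - 5/2 = 5/2.
  I_2 has length 9 - 13/2 = 5/2.
  I_3 has length 11 - 10 = 1.
  I_4 has length 55/4 - 45/4 = 5/2.
  I_5 has length 69/4 - 63/4 = 3/2.
Summing:
  m(E) = 5/2 + 5/2 + 1 + 5/2 + 3/2 = 10.

10


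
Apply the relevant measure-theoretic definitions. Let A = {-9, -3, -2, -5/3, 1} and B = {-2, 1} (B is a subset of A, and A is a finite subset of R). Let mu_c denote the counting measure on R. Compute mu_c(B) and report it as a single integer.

Counting measure assigns mu_c(E) = |E| (number of elements) when E is finite.
B has 2 element(s), so mu_c(B) = 2.

2


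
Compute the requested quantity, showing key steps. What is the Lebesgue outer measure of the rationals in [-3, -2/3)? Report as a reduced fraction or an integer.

E = Q cap [-3, -2/3) is a subset of Q, which is countable. Enumerate Q = {q_1, q_2, ...}; for any eps > 0, cover q_k by the open interval (q_k - eps/2^(k+1), q_k + eps/2^(k+1)), of length eps/2^k. The total cover length is sum_{k>=1} eps/2^k = eps. Hence m*(E) <= m*(Q) <= eps for every eps > 0, and since outer measure is non-negative, m*(E) = 0.

0


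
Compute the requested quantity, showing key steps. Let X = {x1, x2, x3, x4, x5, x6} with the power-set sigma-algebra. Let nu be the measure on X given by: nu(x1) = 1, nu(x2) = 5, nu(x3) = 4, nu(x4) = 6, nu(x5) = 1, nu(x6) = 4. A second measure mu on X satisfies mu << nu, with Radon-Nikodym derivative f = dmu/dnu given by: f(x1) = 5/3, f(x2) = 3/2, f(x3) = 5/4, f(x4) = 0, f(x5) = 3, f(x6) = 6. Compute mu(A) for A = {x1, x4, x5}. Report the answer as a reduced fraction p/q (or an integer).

By the defining property of the Radon-Nikodym derivative, for every measurable set A,
  mu(A) = integral_A f dnu.
Since nu is a discrete measure concentrated on the atoms of X, the integral over A reduces to the sum
  mu(A) = sum_{x in A} f(x) * nu({x}).
Computing each term:
  x1: f(x1) * nu(x1) = 5/3 * 1 = 5/3.
  x4: f(x4) * nu(x4) = 0 * 6 = 0.
  x5: f(x5) * nu(x5) = 3 * 1 = 3.
Summing: mu(A) = 5/3 + 0 + 3 = 14/3.

14/3


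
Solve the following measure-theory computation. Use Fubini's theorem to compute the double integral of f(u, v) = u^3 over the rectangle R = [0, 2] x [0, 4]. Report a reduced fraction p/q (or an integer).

f(u, v) is a tensor product of a function of u and a function of v, and both factors are bounded continuous (hence Lebesgue integrable) on the rectangle, so Fubini's theorem applies:
  integral_R f d(m x m) = (integral_a1^b1 u^3 du) * (integral_a2^b2 1 dv).
Inner integral in u: integral_{0}^{2} u^3 du = (2^4 - 0^4)/4
  = 4.
Inner integral in v: integral_{0}^{4} 1 dv = (4^1 - 0^1)/1
  = 4.
Product: (4) * (4) = 16.

16


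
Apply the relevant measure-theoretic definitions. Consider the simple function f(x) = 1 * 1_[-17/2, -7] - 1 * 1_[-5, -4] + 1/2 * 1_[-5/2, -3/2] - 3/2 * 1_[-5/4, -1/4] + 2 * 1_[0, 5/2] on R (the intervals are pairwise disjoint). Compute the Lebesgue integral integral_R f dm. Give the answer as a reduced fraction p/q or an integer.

For a simple function f = sum_i c_i * 1_{A_i} with disjoint A_i,
  integral f dm = sum_i c_i * m(A_i).
Lengths of the A_i:
  m(A_1) = -7 - (-17/2) = 3/2.
  m(A_2) = -4 - (-5) = 1.
  m(A_3) = -3/2 - (-5/2) = 1.
  m(A_4) = -1/4 - (-5/4) = 1.
  m(A_5) = 5/2 - 0 = 5/2.
Contributions c_i * m(A_i):
  (1) * (3/2) = 3/2.
  (-1) * (1) = -1.
  (1/2) * (1) = 1/2.
  (-3/2) * (1) = -3/2.
  (2) * (5/2) = 5.
Total: 3/2 - 1 + 1/2 - 3/2 + 5 = 9/2.

9/2


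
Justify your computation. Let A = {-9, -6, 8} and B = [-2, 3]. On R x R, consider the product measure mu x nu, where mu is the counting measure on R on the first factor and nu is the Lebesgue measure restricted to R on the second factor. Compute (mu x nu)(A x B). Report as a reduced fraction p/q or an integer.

For a measurable rectangle A x B, the product measure satisfies
  (mu x nu)(A x B) = mu(A) * nu(B).
  mu(A) = 3.
  nu(B) = 5.
  (mu x nu)(A x B) = 3 * 5 = 15.

15


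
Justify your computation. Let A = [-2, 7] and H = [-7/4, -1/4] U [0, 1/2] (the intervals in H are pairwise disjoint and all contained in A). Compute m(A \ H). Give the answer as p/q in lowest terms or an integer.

The ambient interval has length m(A) = 7 - (-2) = 9.
Since the holes are disjoint and sit inside A, by finite additivity
  m(H) = sum_i (b_i - a_i), and m(A \ H) = m(A) - m(H).
Computing the hole measures:
  m(H_1) = -1/4 - (-7/4) = 3/2.
  m(H_2) = 1/2 - 0 = 1/2.
Summed: m(H) = 3/2 + 1/2 = 2.
So m(A \ H) = 9 - 2 = 7.

7


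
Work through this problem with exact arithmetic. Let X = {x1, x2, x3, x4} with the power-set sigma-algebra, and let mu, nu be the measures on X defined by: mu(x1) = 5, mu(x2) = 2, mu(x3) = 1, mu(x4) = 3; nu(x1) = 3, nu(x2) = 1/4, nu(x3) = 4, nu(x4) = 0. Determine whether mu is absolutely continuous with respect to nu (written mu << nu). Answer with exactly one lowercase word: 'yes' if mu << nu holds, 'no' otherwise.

mu << nu means: every nu-null measurable set is also mu-null; equivalently, for every atom x, if nu({x}) = 0 then mu({x}) = 0.
Checking each atom:
  x1: nu = 3 > 0 -> no constraint.
  x2: nu = 1/4 > 0 -> no constraint.
  x3: nu = 4 > 0 -> no constraint.
  x4: nu = 0, mu = 3 > 0 -> violates mu << nu.
The atom(s) x4 violate the condition (nu = 0 but mu > 0). Therefore mu is NOT absolutely continuous w.r.t. nu.

no


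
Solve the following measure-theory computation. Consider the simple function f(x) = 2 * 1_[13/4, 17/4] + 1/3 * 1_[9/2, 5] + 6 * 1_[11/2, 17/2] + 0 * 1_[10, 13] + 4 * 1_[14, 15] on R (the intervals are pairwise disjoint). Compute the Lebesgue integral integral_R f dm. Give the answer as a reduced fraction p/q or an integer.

For a simple function f = sum_i c_i * 1_{A_i} with disjoint A_i,
  integral f dm = sum_i c_i * m(A_i).
Lengths of the A_i:
  m(A_1) = 17/4 - 13/4 = 1.
  m(A_2) = 5 - 9/2 = 1/2.
  m(A_3) = 17/2 - 11/2 = 3.
  m(A_4) = 13 - 10 = 3.
  m(A_5) = 15 - 14 = 1.
Contributions c_i * m(A_i):
  (2) * (1) = 2.
  (1/3) * (1/2) = 1/6.
  (6) * (3) = 18.
  (0) * (3) = 0.
  (4) * (1) = 4.
Total: 2 + 1/6 + 18 + 0 + 4 = 145/6.

145/6


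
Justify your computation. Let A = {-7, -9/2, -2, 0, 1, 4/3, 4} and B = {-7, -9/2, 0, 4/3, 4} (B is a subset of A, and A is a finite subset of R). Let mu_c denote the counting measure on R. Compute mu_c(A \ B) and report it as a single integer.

Counting measure assigns mu_c(E) = |E| (number of elements) when E is finite. For B subset A, A \ B is the set of elements of A not in B, so |A \ B| = |A| - |B|.
|A| = 7, |B| = 5, so mu_c(A \ B) = 7 - 5 = 2.

2


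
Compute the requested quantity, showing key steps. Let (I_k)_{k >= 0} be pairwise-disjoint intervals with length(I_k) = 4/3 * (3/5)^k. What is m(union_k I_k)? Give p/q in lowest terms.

By countable additivity of the Lebesgue measure on pairwise disjoint measurable sets,
  m(union_{k >= 0} I_k) = sum_{k >= 0} m(I_k) = sum_{k >= 0} a * r^k,
  with a = 4/3 and r = 3/5.
Since 0 < r = 3/5 < 1, the geometric series converges:
  sum_{k >= 0} a * r^k = a / (1 - r).
  = 4/3 / (1 - 3/5)
  = 4/3 / (2/5)
  = 10/3.

10/3


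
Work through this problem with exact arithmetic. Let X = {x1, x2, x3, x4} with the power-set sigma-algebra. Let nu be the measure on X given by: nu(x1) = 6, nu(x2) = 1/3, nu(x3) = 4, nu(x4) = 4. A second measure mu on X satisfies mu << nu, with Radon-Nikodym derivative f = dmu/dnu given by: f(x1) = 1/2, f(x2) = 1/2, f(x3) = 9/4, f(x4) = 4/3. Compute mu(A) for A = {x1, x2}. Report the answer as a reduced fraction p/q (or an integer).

By the defining property of the Radon-Nikodym derivative, for every measurable set A,
  mu(A) = integral_A f dnu.
Since nu is a discrete measure concentrated on the atoms of X, the integral over A reduces to the sum
  mu(A) = sum_{x in A} f(x) * nu({x}).
Computing each term:
  x1: f(x1) * nu(x1) = 1/2 * 6 = 3.
  x2: f(x2) * nu(x2) = 1/2 * 1/3 = 1/6.
Summing: mu(A) = 3 + 1/6 = 19/6.

19/6


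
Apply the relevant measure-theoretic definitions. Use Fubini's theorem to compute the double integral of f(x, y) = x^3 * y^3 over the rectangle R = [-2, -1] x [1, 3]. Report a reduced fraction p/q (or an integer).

f(x, y) is a tensor product of a function of x and a function of y, and both factors are bounded continuous (hence Lebesgue integrable) on the rectangle, so Fubini's theorem applies:
  integral_R f d(m x m) = (integral_a1^b1 x^3 dx) * (integral_a2^b2 y^3 dy).
Inner integral in x: integral_{-2}^{-1} x^3 dx = ((-1)^4 - (-2)^4)/4
  = -15/4.
Inner integral in y: integral_{1}^{3} y^3 dy = (3^4 - 1^4)/4
  = 20.
Product: (-15/4) * (20) = -75.

-75


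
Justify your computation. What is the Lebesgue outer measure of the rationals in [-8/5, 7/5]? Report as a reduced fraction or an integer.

E = Q cap [-8/5, 7/5] is a subset of Q, which is countable. Enumerate Q = {q_1, q_2, ...}; for any eps > 0, cover q_k by the open interval (q_k - eps/2^(k+1), q_k + eps/2^(k+1)), of length eps/2^k. The total cover length is sum_{k>=1} eps/2^k = eps. Hence m*(E) <= m*(Q) <= eps for every eps > 0, and since outer measure is non-negative, m*(E) = 0.

0


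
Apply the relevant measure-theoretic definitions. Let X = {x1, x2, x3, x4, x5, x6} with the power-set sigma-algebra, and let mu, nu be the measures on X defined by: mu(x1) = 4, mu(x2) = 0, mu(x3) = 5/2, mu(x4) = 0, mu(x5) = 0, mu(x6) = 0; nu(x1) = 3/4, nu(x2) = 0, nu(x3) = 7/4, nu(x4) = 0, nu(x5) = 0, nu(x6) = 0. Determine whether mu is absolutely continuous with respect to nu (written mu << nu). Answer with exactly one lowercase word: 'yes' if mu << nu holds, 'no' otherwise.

mu << nu means: every nu-null measurable set is also mu-null; equivalently, for every atom x, if nu({x}) = 0 then mu({x}) = 0.
Checking each atom:
  x1: nu = 3/4 > 0 -> no constraint.
  x2: nu = 0, mu = 0 -> consistent with mu << nu.
  x3: nu = 7/4 > 0 -> no constraint.
  x4: nu = 0, mu = 0 -> consistent with mu << nu.
  x5: nu = 0, mu = 0 -> consistent with mu << nu.
  x6: nu = 0, mu = 0 -> consistent with mu << nu.
No atom violates the condition. Therefore mu << nu.

yes


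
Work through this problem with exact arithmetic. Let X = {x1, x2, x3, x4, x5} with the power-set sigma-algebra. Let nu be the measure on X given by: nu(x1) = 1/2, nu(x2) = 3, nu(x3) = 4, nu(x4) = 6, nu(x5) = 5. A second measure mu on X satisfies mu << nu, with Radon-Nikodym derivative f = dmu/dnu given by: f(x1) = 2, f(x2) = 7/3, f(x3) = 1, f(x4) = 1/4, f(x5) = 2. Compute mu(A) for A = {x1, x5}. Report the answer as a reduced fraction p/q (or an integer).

By the defining property of the Radon-Nikodym derivative, for every measurable set A,
  mu(A) = integral_A f dnu.
Since nu is a discrete measure concentrated on the atoms of X, the integral over A reduces to the sum
  mu(A) = sum_{x in A} f(x) * nu({x}).
Computing each term:
  x1: f(x1) * nu(x1) = 2 * 1/2 = 1.
  x5: f(x5) * nu(x5) = 2 * 5 = 10.
Summing: mu(A) = 1 + 10 = 11.

11


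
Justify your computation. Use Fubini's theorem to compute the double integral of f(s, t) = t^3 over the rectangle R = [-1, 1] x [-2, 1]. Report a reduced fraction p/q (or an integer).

f(s, t) is a tensor product of a function of s and a function of t, and both factors are bounded continuous (hence Lebesgue integrable) on the rectangle, so Fubini's theorem applies:
  integral_R f d(m x m) = (integral_a1^b1 1 ds) * (integral_a2^b2 t^3 dt).
Inner integral in s: integral_{-1}^{1} 1 ds = (1^1 - (-1)^1)/1
  = 2.
Inner integral in t: integral_{-2}^{1} t^3 dt = (1^4 - (-2)^4)/4
  = -15/4.
Product: (2) * (-15/4) = -15/2.

-15/2


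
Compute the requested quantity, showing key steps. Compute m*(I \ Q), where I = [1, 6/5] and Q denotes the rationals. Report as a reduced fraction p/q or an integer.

The interval I = [1, 6/5] has m(I) = 6/5 - 1 = 1/5 (endpoints are measure-zero, so open/closed/half-open agree). Write I = (I cap Q) u (I \ Q). The rationals in I are countable, so m*(I cap Q) = 0 (cover each rational by intervals whose total length is arbitrarily small). By countable subadditivity m*(I) <= m*(I cap Q) + m*(I \ Q), hence m*(I \ Q) >= m(I) = 1/5. The reverse inequality m*(I \ Q) <= m*(I) = 1/5 is trivial since (I \ Q) is a subset of I. Therefore m*(I \ Q) = 1/5.

1/5


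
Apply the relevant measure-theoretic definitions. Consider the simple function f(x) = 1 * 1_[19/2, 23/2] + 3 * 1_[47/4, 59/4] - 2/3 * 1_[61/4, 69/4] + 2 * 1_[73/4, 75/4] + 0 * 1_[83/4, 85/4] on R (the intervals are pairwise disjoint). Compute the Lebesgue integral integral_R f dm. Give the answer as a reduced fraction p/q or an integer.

For a simple function f = sum_i c_i * 1_{A_i} with disjoint A_i,
  integral f dm = sum_i c_i * m(A_i).
Lengths of the A_i:
  m(A_1) = 23/2 - 19/2 = 2.
  m(A_2) = 59/4 - 47/4 = 3.
  m(A_3) = 69/4 - 61/4 = 2.
  m(A_4) = 75/4 - 73/4 = 1/2.
  m(A_5) = 85/4 - 83/4 = 1/2.
Contributions c_i * m(A_i):
  (1) * (2) = 2.
  (3) * (3) = 9.
  (-2/3) * (2) = -4/3.
  (2) * (1/2) = 1.
  (0) * (1/2) = 0.
Total: 2 + 9 - 4/3 + 1 + 0 = 32/3.

32/3


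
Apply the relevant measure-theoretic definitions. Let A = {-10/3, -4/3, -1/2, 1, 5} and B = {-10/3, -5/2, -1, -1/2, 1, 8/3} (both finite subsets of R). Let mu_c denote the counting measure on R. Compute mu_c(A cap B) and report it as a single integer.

Counting measure on a finite set equals cardinality. mu_c(A cap B) = |A cap B| (elements appearing in both).
Enumerating the elements of A that also lie in B gives 3 element(s).
So mu_c(A cap B) = 3.

3


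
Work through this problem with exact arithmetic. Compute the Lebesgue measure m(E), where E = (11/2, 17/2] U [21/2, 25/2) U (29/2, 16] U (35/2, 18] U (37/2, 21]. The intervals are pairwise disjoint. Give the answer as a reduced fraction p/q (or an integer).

For pairwise disjoint intervals, m(union_i I_i) = sum_i m(I_i),
and m is invariant under swapping open/closed endpoints (single points have measure 0).
So m(E) = sum_i (b_i - a_i).
  I_1 has length 17/2 - 11/2 = 3.
  I_2 has length 25/2 - 21/2 = 2.
  I_3 has length 16 - 29/2 = 3/2.
  I_4 has length 18 - 35/2 = 1/2.
  I_5 has length 21 - 37/2 = 5/2.
Summing:
  m(E) = 3 + 2 + 3/2 + 1/2 + 5/2 = 19/2.

19/2


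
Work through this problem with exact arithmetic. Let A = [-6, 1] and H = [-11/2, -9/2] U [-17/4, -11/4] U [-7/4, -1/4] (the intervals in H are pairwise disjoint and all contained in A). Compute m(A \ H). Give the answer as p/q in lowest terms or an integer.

The ambient interval has length m(A) = 1 - (-6) = 7.
Since the holes are disjoint and sit inside A, by finite additivity
  m(H) = sum_i (b_i - a_i), and m(A \ H) = m(A) - m(H).
Computing the hole measures:
  m(H_1) = -9/2 - (-11/2) = 1.
  m(H_2) = -11/4 - (-17/4) = 3/2.
  m(H_3) = -1/4 - (-7/4) = 3/2.
Summed: m(H) = 1 + 3/2 + 3/2 = 4.
So m(A \ H) = 7 - 4 = 3.

3


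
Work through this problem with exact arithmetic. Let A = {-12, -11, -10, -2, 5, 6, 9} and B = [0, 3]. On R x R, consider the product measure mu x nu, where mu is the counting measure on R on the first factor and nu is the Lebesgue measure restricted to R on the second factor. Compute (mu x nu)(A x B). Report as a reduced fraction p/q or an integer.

For a measurable rectangle A x B, the product measure satisfies
  (mu x nu)(A x B) = mu(A) * nu(B).
  mu(A) = 7.
  nu(B) = 3.
  (mu x nu)(A x B) = 7 * 3 = 21.

21


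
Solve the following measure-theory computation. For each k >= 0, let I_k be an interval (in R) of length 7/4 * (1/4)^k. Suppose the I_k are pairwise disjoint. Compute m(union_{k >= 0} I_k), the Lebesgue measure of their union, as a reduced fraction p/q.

By countable additivity of the Lebesgue measure on pairwise disjoint measurable sets,
  m(union_{k >= 0} I_k) = sum_{k >= 0} m(I_k) = sum_{k >= 0} a * r^k,
  with a = 7/4 and r = 1/4.
Since 0 < r = 1/4 < 1, the geometric series converges:
  sum_{k >= 0} a * r^k = a / (1 - r).
  = 7/4 / (1 - 1/4)
  = 7/4 / (3/4)
  = 7/3.

7/3


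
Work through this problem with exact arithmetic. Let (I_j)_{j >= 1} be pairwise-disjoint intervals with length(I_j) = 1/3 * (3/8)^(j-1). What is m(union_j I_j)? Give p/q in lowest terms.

By countable additivity of the Lebesgue measure on pairwise disjoint measurable sets,
  m(union_{j >= 1} I_j) = sum_{j >= 1} m(I_j) = sum_{j >= 1} a * r^(j-1),
  with a = 1/3 and r = 3/8.
Since 0 < r = 3/8 < 1, the geometric series converges:
  sum_{j >= 1} a * r^(j-1) = a / (1 - r).
  = 1/3 / (1 - 3/8)
  = 1/3 / (5/8)
  = 8/15.

8/15


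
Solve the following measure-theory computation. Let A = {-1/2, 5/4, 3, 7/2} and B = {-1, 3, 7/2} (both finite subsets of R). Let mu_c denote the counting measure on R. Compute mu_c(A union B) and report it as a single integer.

Counting measure on a finite set equals cardinality. By inclusion-exclusion, |A union B| = |A| + |B| - |A cap B|.
|A| = 4, |B| = 3, |A cap B| = 2.
So mu_c(A union B) = 4 + 3 - 2 = 5.

5


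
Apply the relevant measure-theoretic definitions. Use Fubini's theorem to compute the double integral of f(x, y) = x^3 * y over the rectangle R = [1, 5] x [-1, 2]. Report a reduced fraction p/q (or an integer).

f(x, y) is a tensor product of a function of x and a function of y, and both factors are bounded continuous (hence Lebesgue integrable) on the rectangle, so Fubini's theorem applies:
  integral_R f d(m x m) = (integral_a1^b1 x^3 dx) * (integral_a2^b2 y dy).
Inner integral in x: integral_{1}^{5} x^3 dx = (5^4 - 1^4)/4
  = 156.
Inner integral in y: integral_{-1}^{2} y dy = (2^2 - (-1)^2)/2
  = 3/2.
Product: (156) * (3/2) = 234.

234


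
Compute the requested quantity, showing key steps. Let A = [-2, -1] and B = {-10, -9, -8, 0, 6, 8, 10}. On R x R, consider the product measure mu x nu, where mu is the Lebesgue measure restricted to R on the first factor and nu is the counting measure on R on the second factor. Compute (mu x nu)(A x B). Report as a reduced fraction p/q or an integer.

For a measurable rectangle A x B, the product measure satisfies
  (mu x nu)(A x B) = mu(A) * nu(B).
  mu(A) = 1.
  nu(B) = 7.
  (mu x nu)(A x B) = 1 * 7 = 7.

7


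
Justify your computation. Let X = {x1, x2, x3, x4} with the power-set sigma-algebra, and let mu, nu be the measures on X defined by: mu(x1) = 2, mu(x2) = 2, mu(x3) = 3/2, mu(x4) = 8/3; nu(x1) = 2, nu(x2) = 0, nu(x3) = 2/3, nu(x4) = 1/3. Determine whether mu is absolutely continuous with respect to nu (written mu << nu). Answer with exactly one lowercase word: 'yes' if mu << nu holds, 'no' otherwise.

mu << nu means: every nu-null measurable set is also mu-null; equivalently, for every atom x, if nu({x}) = 0 then mu({x}) = 0.
Checking each atom:
  x1: nu = 2 > 0 -> no constraint.
  x2: nu = 0, mu = 2 > 0 -> violates mu << nu.
  x3: nu = 2/3 > 0 -> no constraint.
  x4: nu = 1/3 > 0 -> no constraint.
The atom(s) x2 violate the condition (nu = 0 but mu > 0). Therefore mu is NOT absolutely continuous w.r.t. nu.

no


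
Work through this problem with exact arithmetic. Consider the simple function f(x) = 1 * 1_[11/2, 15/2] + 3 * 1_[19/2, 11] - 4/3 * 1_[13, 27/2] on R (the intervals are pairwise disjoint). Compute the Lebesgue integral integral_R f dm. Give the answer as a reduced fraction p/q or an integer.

For a simple function f = sum_i c_i * 1_{A_i} with disjoint A_i,
  integral f dm = sum_i c_i * m(A_i).
Lengths of the A_i:
  m(A_1) = 15/2 - 11/2 = 2.
  m(A_2) = 11 - 19/2 = 3/2.
  m(A_3) = 27/2 - 13 = 1/2.
Contributions c_i * m(A_i):
  (1) * (2) = 2.
  (3) * (3/2) = 9/2.
  (-4/3) * (1/2) = -2/3.
Total: 2 + 9/2 - 2/3 = 35/6.

35/6


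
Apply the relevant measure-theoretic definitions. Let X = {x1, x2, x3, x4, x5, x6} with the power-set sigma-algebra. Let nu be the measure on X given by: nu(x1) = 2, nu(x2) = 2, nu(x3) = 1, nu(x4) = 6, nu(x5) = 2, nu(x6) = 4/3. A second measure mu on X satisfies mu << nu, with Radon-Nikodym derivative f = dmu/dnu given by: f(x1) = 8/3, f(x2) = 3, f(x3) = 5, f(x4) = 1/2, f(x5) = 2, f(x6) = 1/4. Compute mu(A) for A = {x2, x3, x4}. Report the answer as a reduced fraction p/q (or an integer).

By the defining property of the Radon-Nikodym derivative, for every measurable set A,
  mu(A) = integral_A f dnu.
Since nu is a discrete measure concentrated on the atoms of X, the integral over A reduces to the sum
  mu(A) = sum_{x in A} f(x) * nu({x}).
Computing each term:
  x2: f(x2) * nu(x2) = 3 * 2 = 6.
  x3: f(x3) * nu(x3) = 5 * 1 = 5.
  x4: f(x4) * nu(x4) = 1/2 * 6 = 3.
Summing: mu(A) = 6 + 5 + 3 = 14.

14
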